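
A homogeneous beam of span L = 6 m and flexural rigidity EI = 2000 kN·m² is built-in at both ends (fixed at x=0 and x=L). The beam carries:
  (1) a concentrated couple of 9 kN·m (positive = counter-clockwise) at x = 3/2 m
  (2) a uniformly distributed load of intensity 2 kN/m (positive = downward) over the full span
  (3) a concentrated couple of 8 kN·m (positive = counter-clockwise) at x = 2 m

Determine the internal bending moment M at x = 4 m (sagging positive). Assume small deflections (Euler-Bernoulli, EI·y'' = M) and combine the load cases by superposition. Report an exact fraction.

M(4) = 79/144 kN·m

Load 1 — applied couple M₀=9 kN·m at a=3/2 m (b=L-a=9/2):
  M_1 = R_Ax - M_A - M₀  [x>a] with R_A=27/16, M_A=-27/16 = (27/16)·4 - (-27/16) - 9 = -9/16 kN·m
Load 2 — uniform load w=2 kN/m over full span:
  M_2 = wLx/2 - wL²/12 - wx²/2 = 2·6·4/2 - 2·6²/12 - 2·4²/2 = 2 kN·m
Load 3 — applied couple M₀=8 kN·m at a=2 m (b=L-a=4):
  M_3 = R_Ax - M_A - M₀  [x>a] with R_A=16/9, M_A=0 = (16/9)·4 - 0 - 8 = -8/9 kN·m
Superposition: M = Σ M_i = 79/144 kN·m ≈ 0.548611 kN·m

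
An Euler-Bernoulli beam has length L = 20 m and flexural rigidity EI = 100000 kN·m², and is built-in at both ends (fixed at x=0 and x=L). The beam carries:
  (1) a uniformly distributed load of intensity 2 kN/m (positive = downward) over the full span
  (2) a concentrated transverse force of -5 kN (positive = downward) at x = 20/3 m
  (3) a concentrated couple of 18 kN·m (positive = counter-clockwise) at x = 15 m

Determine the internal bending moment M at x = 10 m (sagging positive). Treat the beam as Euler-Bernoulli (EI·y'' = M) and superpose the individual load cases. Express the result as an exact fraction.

Load 1 — uniform load w=2 kN/m over full span:
  M_1 = wLx/2 - wL²/12 - wx²/2 = 2·20·10/2 - 2·20²/12 - 2·10²/2 = 100/3 kN·m
Load 2 — point force P=-5 kN at a=20/3 m (b=L-a=40/3):
  M_2 = Pa²(a+3b)(L-x)/L³ - Pa²b/L²  [x>a] = (-5)·(20/3)²·((20/3)+3·(40/3))·(20-10)/20³ - (-5)·(20/3)²·(40/3)/20² = -50/9 kN·m
Load 3 — applied couple M₀=18 kN·m at a=15 m (b=L-a=5):
  M_3 = R_Ax - M_A  [x≤a] with R_A=81/80, M_A=45/8 = (81/80)·10 - (45/8) = 9/2 kN·m
Superposition: M = Σ M_i = 581/18 kN·m ≈ 32.277778 kN·m

M(10) = 581/18 kN·m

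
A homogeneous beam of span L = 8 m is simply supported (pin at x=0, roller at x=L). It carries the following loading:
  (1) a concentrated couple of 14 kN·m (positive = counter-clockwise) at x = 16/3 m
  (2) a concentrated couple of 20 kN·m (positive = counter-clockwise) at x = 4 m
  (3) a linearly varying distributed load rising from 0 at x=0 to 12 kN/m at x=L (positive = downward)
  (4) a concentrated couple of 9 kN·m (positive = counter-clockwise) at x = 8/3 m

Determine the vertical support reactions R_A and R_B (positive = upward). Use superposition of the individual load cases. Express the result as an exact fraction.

Load 1 — applied couple M₀=14 kN·m at a=16/3 m (b=L-a=8/3):
  R_A = M₀/L = 14/8 = 7/4 kN
  R_B = -M₀/L = -14/8 = -7/4 kN
Load 2 — applied couple M₀=20 kN·m at a=4 m (b=L-a=4):
  R_A = M₀/L = 20/8 = 5/2 kN
  R_B = -M₀/L = -20/8 = -5/2 kN
Load 3 — triangular load w₀=12 kN/m (0→w₀ over full span):
  R_A = w₀L/6 = 12·8/6 = 16 kN
  R_B = w₀L/3 = 12·8/3 = 32 kN
Load 4 — applied couple M₀=9 kN·m at a=8/3 m (b=L-a=16/3):
  R_A = M₀/L = 9/8 kN
  R_B = -M₀/L = -9/8 kN
Superposition: R_A = 171/8 kN, R_B = 213/8 kN

R_A = 171/8 kN, R_B = 213/8 kN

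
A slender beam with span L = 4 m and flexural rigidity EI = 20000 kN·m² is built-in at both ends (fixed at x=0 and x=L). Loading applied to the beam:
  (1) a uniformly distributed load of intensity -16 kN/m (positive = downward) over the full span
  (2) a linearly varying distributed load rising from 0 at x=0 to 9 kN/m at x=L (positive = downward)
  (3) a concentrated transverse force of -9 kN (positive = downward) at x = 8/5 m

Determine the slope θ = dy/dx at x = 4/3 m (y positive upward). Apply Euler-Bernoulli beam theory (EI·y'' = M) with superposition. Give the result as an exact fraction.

θ(4/3) = 7787/25312500 rad

Load 1 — uniform load w=-16 kN/m over full span:
  θ_1 = -wx(L-x)(L-2x)/(12EI) = -(-16)·(4/3)·(4-(4/3))·(4-2·(4/3))/(12·20000) = 16/50625 rad
Load 2 — triangular load w₀=9 kN/m (0→w₀ over full span):
  θ_2 = -w₀(2x(L-x)(L-2x)(x+2L)+x²(L-x)²)/(120LEI) = -9·(2·(4/3)·(4-(4/3))·(4-2·(4/3))·((4/3)+2·4)+(4/3)²·(4-(4/3))²)/(120·4·20000) = -8/84375 rad
Load 3 — point force P=-9 kN at a=8/5 m (b=L-a=12/5):
  θ_3 = -Pb²x(2aL-(3a+b)x)/(2L³EI)  [x≤a] = -(-9)·(12/5)²·(4/3)·(2·(8/5)·4-(3·(8/5)+(12/5))·(4/3))/(2·4³·20000) = 27/312500 rad
Superposition: θ = Σ θ_i = 7787/25312500 rad ≈ 0.000308 rad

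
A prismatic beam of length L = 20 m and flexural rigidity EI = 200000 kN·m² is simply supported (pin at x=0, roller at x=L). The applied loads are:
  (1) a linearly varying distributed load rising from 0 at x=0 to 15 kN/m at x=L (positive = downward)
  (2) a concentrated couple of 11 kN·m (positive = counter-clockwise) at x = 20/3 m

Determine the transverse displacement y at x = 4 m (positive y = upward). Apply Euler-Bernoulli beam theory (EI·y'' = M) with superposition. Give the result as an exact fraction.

Load 1 — triangular load w₀=15 kN/m (0→w₀ over full span):
  y_1 = -w₀x(7L⁴-10L²x²+3x⁴)/(360LEI) = -15·4·(7·20⁴-10·20²·4²+3·4⁴)/(360·20·200000) = -688/15625 m
Load 2 — applied couple M₀=11 kN·m at a=20/3 m (b=L-a=40/3):
  y_2 = (M₀x³/(6L)+C₁x)/EI  [x≤a] with C₁=M₀(3b²-L²)/(6L)=110/9 = (11·4³/(6·20)+(110/9)·4)/200000 = 77/281250 m
Superposition: y = Σ y_i = -12307/281250 m ≈ -0.043758 m

y(4) = -12307/281250 m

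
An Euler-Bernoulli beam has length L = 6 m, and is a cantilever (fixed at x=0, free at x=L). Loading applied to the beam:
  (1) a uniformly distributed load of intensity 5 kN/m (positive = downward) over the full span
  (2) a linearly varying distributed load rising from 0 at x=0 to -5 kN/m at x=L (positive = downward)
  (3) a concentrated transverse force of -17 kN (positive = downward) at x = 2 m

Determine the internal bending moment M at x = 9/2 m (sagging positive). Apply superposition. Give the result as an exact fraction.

Load 1 — uniform load w=5 kN/m over full span:
  M_1 = -w(L-x)²/2 = -5·(6-(9/2))²/2 = -45/8 kN·m
Load 2 — triangular load w₀=-5 kN/m (0→w₀ over full span):
  M_2 = w₀Lx/2 - w₀L²/3 - w₀x³/(6L) = (-5)·6·(9/2)/2 - (-5)·6²/3 - (-5)·(9/2)³/(6·6) = 165/32 kN·m
Load 3 — point force P=-17 kN at a=2 m (b=L-a=4):
  M_3 = 0  [x>a] = 0 kN·m
Superposition: M = Σ M_i = -15/32 kN·m ≈ -0.468750 kN·m

M(9/2) = -15/32 kN·m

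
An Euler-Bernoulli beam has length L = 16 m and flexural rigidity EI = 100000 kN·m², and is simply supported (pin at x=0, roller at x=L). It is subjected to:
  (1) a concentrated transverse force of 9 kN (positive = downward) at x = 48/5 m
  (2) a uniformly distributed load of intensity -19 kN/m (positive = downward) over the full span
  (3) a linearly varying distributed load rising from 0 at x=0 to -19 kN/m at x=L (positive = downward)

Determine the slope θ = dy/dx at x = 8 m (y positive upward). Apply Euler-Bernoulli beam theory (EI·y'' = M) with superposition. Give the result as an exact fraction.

θ(8) = 2839/3515625 rad

Load 1 — point force P=9 kN at a=48/5 m (b=L-a=32/5):
  θ_1 = -Pb(L²-b²-3x²)/(6LEI)  [x≤a] = -9·(32/5)·(16²-(32/5)²-3·8²)/(6·16·100000) = -54/390625 rad
Load 2 — uniform load w=-19 kN/m over full span:
  θ_2 = -w(L³-6Lx²+4x³)/(24EI) = -(-19)·(16³-6·16·8²+4·8³)/(24·100000) = 0 rad
Load 3 — triangular load w₀=-19 kN/m (0→w₀ over full span):
  θ_3 = -w₀(7L⁴-30L²x²+15x⁴)/(360LEI) = -(-19)·(7·16⁴-30·16²·8²+15·8⁴)/(360·16·100000) = 133/140625 rad
Superposition: θ = Σ θ_i = 2839/3515625 rad ≈ 0.000808 rad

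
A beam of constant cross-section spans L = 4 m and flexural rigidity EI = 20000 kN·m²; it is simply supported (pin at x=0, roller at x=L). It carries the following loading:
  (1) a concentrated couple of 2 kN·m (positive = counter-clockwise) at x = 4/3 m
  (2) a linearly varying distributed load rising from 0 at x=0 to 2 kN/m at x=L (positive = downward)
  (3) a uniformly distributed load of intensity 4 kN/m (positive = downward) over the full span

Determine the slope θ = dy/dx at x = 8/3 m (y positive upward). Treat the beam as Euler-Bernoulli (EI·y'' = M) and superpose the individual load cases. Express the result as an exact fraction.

θ(8/3) = 1789/6075000 rad

Load 1 — applied couple M₀=2 kN·m at a=4/3 m (b=L-a=8/3):
  θ_1 = (M₀x²/(2L)-M₀(x-a)+C₁)/EI  [x>a] with C₁=M₀(3b²-L²)/(6L)=4/9 = (2·(8/3)²/(2·4)-2·((8/3)-(4/3))+(4/9))/20000 = -1/45000 rad
Load 2 — triangular load w₀=2 kN/m (0→w₀ over full span):
  θ_2 = -w₀(7L⁴-30L²x²+15x⁴)/(360LEI) = -2·(7·4⁴-30·4²·(8/3)²+15·(8/3)⁴)/(360·4·20000) = 91/1518750 rad
Load 3 — uniform load w=4 kN/m over full span:
  θ_3 = -w(L³-6Lx²+4x³)/(24EI) = -4·(4³-6·4·(8/3)²+4·(8/3)³)/(24·20000) = 13/50625 rad
Superposition: θ = Σ θ_i = 1789/6075000 rad ≈ 0.000294 rad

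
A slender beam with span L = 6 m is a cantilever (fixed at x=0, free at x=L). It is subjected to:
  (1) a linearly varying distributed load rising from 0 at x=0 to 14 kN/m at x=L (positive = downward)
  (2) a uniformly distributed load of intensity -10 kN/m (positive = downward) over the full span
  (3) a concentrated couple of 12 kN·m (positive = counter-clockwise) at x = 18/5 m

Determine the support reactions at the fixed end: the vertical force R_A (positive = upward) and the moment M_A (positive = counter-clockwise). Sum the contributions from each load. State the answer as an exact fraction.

R_A = -18 kN, M_A = -24 kN·m

Load 1 — triangular load w₀=14 kN/m (0→w₀ over full span):
  R_A = w₀L/2 = 14·6/2 = 42 kN
  M_A = w₀L²/3 = 14·6²/3 = 168 kN·m
Load 2 — uniform load w=-10 kN/m over full span:
  R_A = wL = (-10)·6 = -60 kN
  M_A = wL²/2 = (-10)·6²/2 = -180 kN·m
Load 3 — applied couple M₀=12 kN·m at a=18/5 m (b=L-a=12/5):
  R_A = 0 kN
  M_A = -M₀ = -12 kN·m
Superposition: R_A = -18 kN, M_A = -24 kN·m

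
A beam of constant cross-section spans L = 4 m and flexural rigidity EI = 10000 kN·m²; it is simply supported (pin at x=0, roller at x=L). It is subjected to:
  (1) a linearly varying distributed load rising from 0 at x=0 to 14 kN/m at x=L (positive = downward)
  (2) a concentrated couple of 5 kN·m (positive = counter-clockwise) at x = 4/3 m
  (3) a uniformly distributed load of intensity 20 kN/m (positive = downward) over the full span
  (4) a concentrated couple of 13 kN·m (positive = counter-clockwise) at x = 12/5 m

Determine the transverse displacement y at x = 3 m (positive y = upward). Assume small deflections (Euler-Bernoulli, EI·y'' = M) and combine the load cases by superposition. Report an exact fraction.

Load 1 — triangular load w₀=14 kN/m (0→w₀ over full span):
  y_1 = -w₀x(7L⁴-10L²x²+3x⁴)/(360LEI) = -14·3·(7·4⁴-10·4²·3²+3·3⁴)/(360·4·10000) = -833/480000 m
Load 2 — applied couple M₀=5 kN·m at a=4/3 m (b=L-a=8/3):
  y_2 = (M₀x³/(6L)-M₀(x-a)²/2+C₁x)/EI  [x>a] with C₁=M₀(3b²-L²)/(6L)=10/9 = (5·3³/(6·4)-5·(3-(4/3))²/2+(10/9)·3)/10000 = 29/144000 m
Load 3 — uniform load w=20 kN/m over full span:
  y_3 = -wx(L³-2Lx²+x³)/(24EI) = -20·3·(4³-2·4·3²+3³)/(24·10000) = -19/4000 m
Load 4 — applied couple M₀=13 kN·m at a=12/5 m (b=L-a=8/5):
  y_4 = (M₀x³/(6L)-M₀(x-a)²/2+C₁x)/EI  [x>a] with C₁=M₀(3b²-L²)/(6L)=-338/75 = (13·3³/(6·4)-13·(3-(12/5))²/2+(-338/75)·3)/10000 = -247/2000000 m
Superposition: y = Σ y_i = -230671/36000000 m ≈ -0.006408 m

y(3) = -230671/36000000 m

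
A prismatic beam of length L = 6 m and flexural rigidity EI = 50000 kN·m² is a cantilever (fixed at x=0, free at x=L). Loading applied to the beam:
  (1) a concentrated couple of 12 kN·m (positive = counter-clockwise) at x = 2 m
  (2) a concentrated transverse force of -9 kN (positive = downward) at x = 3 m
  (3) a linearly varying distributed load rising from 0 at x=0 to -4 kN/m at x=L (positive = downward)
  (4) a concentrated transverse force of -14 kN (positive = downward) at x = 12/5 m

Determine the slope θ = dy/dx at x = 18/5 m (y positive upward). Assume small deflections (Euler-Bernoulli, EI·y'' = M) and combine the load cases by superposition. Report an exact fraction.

Load 1 — applied couple M₀=12 kN·m at a=2 m (b=L-a=4):
  θ_1 = M₀a/EI  [x>a] = 12·2/50000 = 3/6250 rad
Load 2 — point force P=-9 kN at a=3 m (b=L-a=3):
  θ_2 = -Pa²/(2EI)  [x>a] = -(-9)·3²/(2·50000) = 81/100000 rad
Load 3 — triangular load w₀=-4 kN/m (0→w₀ over full span):
  θ_3 = (w₀Lx²/4-w₀L²x/3-w₀x⁴/(24L))/EI = ((-4)·6·(18/5)²/4-(-4)·6²·(18/5)/3-(-4)·(18/5)⁴/(24·6))/50000 = 15579/7812500 rad
Load 4 — point force P=-14 kN at a=12/5 m (b=L-a=18/5):
  θ_4 = -Pa²/(2EI)  [x>a] = -(-14)·(12/5)²/(2·50000) = 63/78125 rad
Superposition: θ = Σ θ_i = 255657/62500000 rad ≈ 0.004091 rad

θ(18/5) = 255657/62500000 rad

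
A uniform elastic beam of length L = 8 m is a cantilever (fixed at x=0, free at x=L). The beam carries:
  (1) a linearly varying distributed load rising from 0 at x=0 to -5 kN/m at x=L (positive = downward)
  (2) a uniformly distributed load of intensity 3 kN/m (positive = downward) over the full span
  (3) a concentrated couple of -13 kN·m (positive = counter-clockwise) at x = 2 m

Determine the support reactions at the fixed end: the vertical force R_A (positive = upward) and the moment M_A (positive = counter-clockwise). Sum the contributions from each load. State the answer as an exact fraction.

Load 1 — triangular load w₀=-5 kN/m (0→w₀ over full span):
  R_A = w₀L/2 = (-5)·8/2 = -20 kN
  M_A = w₀L²/3 = (-5)·8²/3 = -320/3 kN·m
Load 2 — uniform load w=3 kN/m over full span:
  R_A = wL = 3·8 = 24 kN
  M_A = wL²/2 = 3·8²/2 = 96 kN·m
Load 3 — applied couple M₀=-13 kN·m at a=2 m (b=L-a=6):
  R_A = 0 kN
  M_A = -M₀ = -(-13) = 13 kN·m
Superposition: R_A = 4 kN, M_A = 7/3 kN·m

R_A = 4 kN, M_A = 7/3 kN·m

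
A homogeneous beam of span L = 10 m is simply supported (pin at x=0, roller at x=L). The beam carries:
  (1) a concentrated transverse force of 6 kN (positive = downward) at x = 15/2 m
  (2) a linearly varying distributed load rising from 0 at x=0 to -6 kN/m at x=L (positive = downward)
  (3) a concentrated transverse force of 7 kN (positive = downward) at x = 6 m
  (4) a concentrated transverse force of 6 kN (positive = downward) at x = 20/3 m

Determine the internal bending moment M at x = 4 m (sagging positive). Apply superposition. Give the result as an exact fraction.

M(4) = -42/5 kN·m

Load 1 — point force P=6 kN at a=15/2 m (b=L-a=5/2):
  M_1 = Pbx/L  [x≤a] = 6·(5/2)·4/10 = 6 kN·m
Load 2 — triangular load w₀=-6 kN/m (0→w₀ over full span):
  M_2 = w₀Lx/6 - w₀x³/(6L) = (-6)·10·4/6 - (-6)·4³/(6·10) = -168/5 kN·m
Load 3 — point force P=7 kN at a=6 m (b=L-a=4):
  M_3 = Pbx/L  [x≤a] = 7·4·4/10 = 56/5 kN·m
Load 4 — point force P=6 kN at a=20/3 m (b=L-a=10/3):
  M_4 = Pbx/L  [x≤a] = 6·(10/3)·4/10 = 8 kN·m
Superposition: M = Σ M_i = -42/5 kN·m ≈ -8.400000 kN·m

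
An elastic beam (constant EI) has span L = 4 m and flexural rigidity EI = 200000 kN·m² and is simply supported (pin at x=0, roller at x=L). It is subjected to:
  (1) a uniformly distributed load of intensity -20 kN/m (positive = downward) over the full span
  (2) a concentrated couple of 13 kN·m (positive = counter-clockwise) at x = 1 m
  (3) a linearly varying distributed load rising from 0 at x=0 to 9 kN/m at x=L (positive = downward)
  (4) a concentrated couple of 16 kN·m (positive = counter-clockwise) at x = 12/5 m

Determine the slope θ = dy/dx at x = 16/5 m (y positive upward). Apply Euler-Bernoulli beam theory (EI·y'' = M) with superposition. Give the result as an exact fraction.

θ(16/5) = -546281/3000000000 rad

Load 1 — uniform load w=-20 kN/m over full span:
  θ_1 = -w(L³-6Lx²+4x³)/(24EI) = -(-20)·(4³-6·4·(16/5)²+4·(16/5)³)/(24·200000) = -33/156250 rad
Load 2 — applied couple M₀=13 kN·m at a=1 m (b=L-a=3):
  θ_2 = (M₀x²/(2L)-M₀(x-a)+C₁)/EI  [x>a] with C₁=M₀(3b²-L²)/(6L)=143/24 = (13·(16/5)²/(2·4)-13·((16/5)-1)+(143/24))/200000 = -3601/120000000 rad
Load 3 — triangular load w₀=9 kN/m (0→w₀ over full span):
  θ_3 = -w₀(7L⁴-30L²x²+15x⁴)/(360LEI) = -9·(7·4⁴-30·4²·(16/5)²+15·(16/5)⁴)/(360·4·200000) = 757/15625000 rad
Load 4 — applied couple M₀=16 kN·m at a=12/5 m (b=L-a=8/5):
  θ_4 = (M₀x²/(2L)-M₀(x-a)+C₁)/EI  [x>a] with C₁=M₀(3b²-L²)/(6L)=-416/75 = (16·(16/5)²/(2·4)-16·((16/5)-(12/5))+(-416/75))/200000 = 1/93750 rad
Superposition: θ = Σ θ_i = -546281/3000000000 rad ≈ -0.000182 rad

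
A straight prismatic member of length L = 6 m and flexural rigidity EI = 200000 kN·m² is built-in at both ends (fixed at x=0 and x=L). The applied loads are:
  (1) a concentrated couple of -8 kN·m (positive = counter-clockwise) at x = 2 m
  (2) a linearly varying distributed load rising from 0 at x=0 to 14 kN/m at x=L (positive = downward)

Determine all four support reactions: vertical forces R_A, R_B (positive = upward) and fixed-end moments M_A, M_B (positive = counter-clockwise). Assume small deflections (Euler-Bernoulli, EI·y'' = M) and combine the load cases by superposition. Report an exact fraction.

R_A = 487/45 kN, M_A = 84/5 kN·m, R_B = 1403/45 kN, M_B = -418/15 kN·m

Load 1 — applied couple M₀=-8 kN·m at a=2 m (b=L-a=4):
  R_A = 6M₀ab/L³ = 6·(-8)·2·4/6³ = -16/9 kN
  M_A = M₀b(2a-b)/L² = (-8)·4·(2·2-4)/6² = 0 kN·m
  R_B = -6M₀ab/L³ = -6·(-8)·2·4/6³ = 16/9 kN
  M_B = M₀a(2b-a)/L² = (-8)·2·(2·4-2)/6² = -8/3 kN·m
Load 2 — triangular load w₀=14 kN/m (0→w₀ over full span):
  R_A = 3w₀L/20 = 3·14·6/20 = 63/5 kN
  M_A = w₀L²/30 = 14·6²/30 = 84/5 kN·m
  R_B = 7w₀L/20 = 7·14·6/20 = 147/5 kN
  M_B = -w₀L²/20 = -14·6²/20 = -126/5 kN·m
Superposition: R_A = 487/45 kN, M_A = 84/5 kN·m, R_B = 1403/45 kN, M_B = -418/15 kN·m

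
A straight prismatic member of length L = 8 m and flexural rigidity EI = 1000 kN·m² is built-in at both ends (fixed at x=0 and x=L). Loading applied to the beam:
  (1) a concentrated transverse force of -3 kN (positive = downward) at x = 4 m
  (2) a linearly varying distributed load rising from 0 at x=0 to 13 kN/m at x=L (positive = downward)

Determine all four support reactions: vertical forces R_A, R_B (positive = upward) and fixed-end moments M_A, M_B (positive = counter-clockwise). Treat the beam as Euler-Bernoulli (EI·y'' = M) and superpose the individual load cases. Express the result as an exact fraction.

R_A = 141/10 kN, M_A = 371/15 kN·m, R_B = 349/10 kN, M_B = -193/5 kN·m

Load 1 — point force P=-3 kN at a=4 m (b=L-a=4):
  R_A = Pb²(3a+b)/L³ = (-3)·4²·(3·4+4)/8³ = -3/2 kN
  M_A = Pab²/L² = (-3)·4·4²/8² = -3 kN·m
  R_B = Pa²(a+3b)/L³ = (-3)·4²·(4+3·4)/8³ = -3/2 kN
  M_B = -Pa²b/L² = -(-3)·4²·4/8² = 3 kN·m
Load 2 — triangular load w₀=13 kN/m (0→w₀ over full span):
  R_A = 3w₀L/20 = 3·13·8/20 = 78/5 kN
  M_A = w₀L²/30 = 13·8²/30 = 416/15 kN·m
  R_B = 7w₀L/20 = 7·13·8/20 = 182/5 kN
  M_B = -w₀L²/20 = -13·8²/20 = -208/5 kN·m
Superposition: R_A = 141/10 kN, M_A = 371/15 kN·m, R_B = 349/10 kN, M_B = -193/5 kN·m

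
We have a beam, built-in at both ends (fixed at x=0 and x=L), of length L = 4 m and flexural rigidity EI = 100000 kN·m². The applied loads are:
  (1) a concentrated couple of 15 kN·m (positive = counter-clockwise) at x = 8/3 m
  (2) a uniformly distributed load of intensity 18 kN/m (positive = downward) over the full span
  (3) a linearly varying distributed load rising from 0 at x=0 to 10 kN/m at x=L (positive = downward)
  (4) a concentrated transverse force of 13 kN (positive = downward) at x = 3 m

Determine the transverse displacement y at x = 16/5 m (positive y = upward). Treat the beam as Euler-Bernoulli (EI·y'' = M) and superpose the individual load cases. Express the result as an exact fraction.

y(16/5) = -51719/625000000 m

Load 1 — applied couple M₀=15 kN·m at a=8/3 m (b=L-a=4/3):
  y_1 = (R_Ax³/6 - M_Ax²/2 - M₀(x-a)²/2)/EI  [x>a] with R_A=5, M_A=5 = (5·(16/5)³/6 - 5·(16/5)²/2 - 15·((16/5)-(8/3))²/2)/100000 = -1/234375 m
Load 2 — uniform load w=18 kN/m over full span:
  y_2 = -wx²(L-x)²/(24EI) = -18·(16/5)²·(4-(16/5))²/(24·100000) = -96/1953125 m
Load 3 — triangular load w₀=10 kN/m (0→w₀ over full span):
  y_3 = -w₀x²(L-x)²(x+2L)/(120LEI) = -10·(16/5)²·(4-(16/5))²·((16/5)+2·4)/(120·4·100000) = -448/29296875 m
Load 4 — point force P=13 kN at a=3 m (b=L-a=1):
  y_4 = -Pa²(L-x)²(3bL-(3b+a)(L-x))/(6L³EI)  [x>a] = -13·3²·(4-(16/5))²·(3·1·4-(3·1+3)·(4-(16/5)))/(6·4³·100000) = -351/25000000 m
Superposition: y = Σ y_i = -51719/625000000 m ≈ -0.000083 m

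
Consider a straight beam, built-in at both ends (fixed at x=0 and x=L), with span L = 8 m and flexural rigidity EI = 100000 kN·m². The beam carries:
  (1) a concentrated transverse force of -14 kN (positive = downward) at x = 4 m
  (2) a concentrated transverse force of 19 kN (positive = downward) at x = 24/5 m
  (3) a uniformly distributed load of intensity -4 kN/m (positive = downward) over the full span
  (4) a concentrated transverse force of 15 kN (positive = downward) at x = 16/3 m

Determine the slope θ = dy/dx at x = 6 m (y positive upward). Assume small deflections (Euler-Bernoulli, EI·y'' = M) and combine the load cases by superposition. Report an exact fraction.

θ(6) = 233/9375000 rad

Load 1 — point force P=-14 kN at a=4 m (b=L-a=4):
  θ_1 = Pa²(L-x)(2bL-(3b+a)(L-x))/(2L³EI)  [x>a] = (-14)·4²·(8-6)·(2·4·8-(3·4+4)·(8-6))/(2·8³·100000) = -7/50000 rad
Load 2 — point force P=19 kN at a=24/5 m (b=L-a=16/5):
  θ_2 = Pa²(L-x)(2bL-(3b+a)(L-x))/(2L³EI)  [x>a] = 19·(24/5)²·(8-6)·(2·(16/5)·8-(3·(16/5)+(24/5))·(8-6))/(2·8³·100000) = 1197/6250000 rad
Load 3 — uniform load w=-4 kN/m over full span:
  θ_3 = -wx(L-x)(L-2x)/(12EI) = -(-4)·6·(8-6)·(8-2·6)/(12·100000) = -1/6250 rad
Load 4 — point force P=15 kN at a=16/3 m (b=L-a=8/3):
  θ_4 = Pa²(L-x)(2bL-(3b+a)(L-x))/(2L³EI)  [x>a] = 15·(16/3)²·(8-6)·(2·(8/3)·8-(3·(8/3)+(16/3))·(8-6))/(2·8³·100000) = 1/7500 rad
Superposition: θ = Σ θ_i = 233/9375000 rad ≈ 0.000025 rad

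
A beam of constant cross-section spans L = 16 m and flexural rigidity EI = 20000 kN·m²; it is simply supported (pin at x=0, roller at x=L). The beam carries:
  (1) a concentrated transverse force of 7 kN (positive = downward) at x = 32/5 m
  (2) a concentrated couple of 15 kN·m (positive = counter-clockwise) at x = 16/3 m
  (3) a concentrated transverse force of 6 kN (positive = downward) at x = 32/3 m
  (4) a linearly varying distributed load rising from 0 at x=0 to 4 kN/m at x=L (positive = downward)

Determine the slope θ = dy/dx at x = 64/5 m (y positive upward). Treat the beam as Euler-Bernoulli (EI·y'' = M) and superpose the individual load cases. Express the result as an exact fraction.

Load 1 — point force P=7 kN at a=32/5 m (b=L-a=48/5):
  θ_1 = -Pa(2L²-6Lx+3x²+a²)/(6LEI)  [x>a] = -7·(32/5)·(2·16²-6·16·(64/5)+3·(64/5)²+(32/5)²)/(6·16·20000) = 336/78125 rad
Load 2 — applied couple M₀=15 kN·m at a=16/3 m (b=L-a=32/3):
  θ_2 = (M₀x²/(2L)-M₀(x-a)+C₁)/EI  [x>a] with C₁=M₀(3b²-L²)/(6L)=40/3 = (15·(64/5)²/(2·16)-15·((64/5)-(16/3))+(40/3))/20000 = -41/37500 rad
Load 3 — point force P=6 kN at a=32/3 m (b=L-a=16/3):
  θ_3 = -Pa(2L²-6Lx+3x²+a²)/(6LEI)  [x>a] = -6·(32/3)·(2·16²-6·16·(64/5)+3·(64/5)²+(32/3)²)/(6·16·20000) = 1568/421875 rad
Load 4 — triangular load w₀=4 kN/m (0→w₀ over full span):
  θ_4 = -w₀(7L⁴-30L²x²+15x⁴)/(360LEI) = -4·(7·16⁴-30·16²·(64/5)²+15·(64/5)⁴)/(360·16·20000) = 48448/3515625 rad
Superposition: θ = Σ θ_i = 873491/42187500 rad ≈ 0.020705 rad

θ(64/5) = 873491/42187500 rad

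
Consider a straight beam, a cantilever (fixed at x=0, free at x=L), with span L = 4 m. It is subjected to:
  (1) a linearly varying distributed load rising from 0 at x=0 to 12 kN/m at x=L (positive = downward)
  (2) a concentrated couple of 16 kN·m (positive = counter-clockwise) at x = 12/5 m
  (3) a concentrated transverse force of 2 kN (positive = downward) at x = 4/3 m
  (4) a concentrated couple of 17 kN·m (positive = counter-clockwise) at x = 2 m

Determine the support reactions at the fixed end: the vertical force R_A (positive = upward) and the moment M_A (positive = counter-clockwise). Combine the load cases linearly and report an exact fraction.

R_A = 26 kN, M_A = 101/3 kN·m

Load 1 — triangular load w₀=12 kN/m (0→w₀ over full span):
  R_A = w₀L/2 = 12·4/2 = 24 kN
  M_A = w₀L²/3 = 12·4²/3 = 64 kN·m
Load 2 — applied couple M₀=16 kN·m at a=12/5 m (b=L-a=8/5):
  R_A = 0 kN
  M_A = -M₀ = -16 kN·m
Load 3 — point force P=2 kN at a=4/3 m (b=L-a=8/3):
  R_A = P = 2 kN
  M_A = Pa = 2·(4/3) = 8/3 kN·m
Load 4 — applied couple M₀=17 kN·m at a=2 m (b=L-a=2):
  R_A = 0 kN
  M_A = -M₀ = -17 kN·m
Superposition: R_A = 26 kN, M_A = 101/3 kN·m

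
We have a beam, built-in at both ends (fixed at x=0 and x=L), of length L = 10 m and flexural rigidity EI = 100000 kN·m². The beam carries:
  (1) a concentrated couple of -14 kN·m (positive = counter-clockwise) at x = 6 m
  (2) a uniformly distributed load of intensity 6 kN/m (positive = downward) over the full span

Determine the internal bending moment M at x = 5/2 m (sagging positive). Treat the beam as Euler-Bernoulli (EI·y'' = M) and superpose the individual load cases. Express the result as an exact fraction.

Load 1 — applied couple M₀=-14 kN·m at a=6 m (b=L-a=4):
  M_1 = R_Ax - M_A  [x≤a] with R_A=-252/125, M_A=-112/25 = (-252/125)·(5/2) - (-112/25) = -14/25 kN·m
Load 2 — uniform load w=6 kN/m over full span:
  M_2 = wLx/2 - wL²/12 - wx²/2 = 6·10·(5/2)/2 - 6·10²/12 - 6·(5/2)²/2 = 25/4 kN·m
Superposition: M = Σ M_i = 569/100 kN·m ≈ 5.690000 kN·m

M(5/2) = 569/100 kN·m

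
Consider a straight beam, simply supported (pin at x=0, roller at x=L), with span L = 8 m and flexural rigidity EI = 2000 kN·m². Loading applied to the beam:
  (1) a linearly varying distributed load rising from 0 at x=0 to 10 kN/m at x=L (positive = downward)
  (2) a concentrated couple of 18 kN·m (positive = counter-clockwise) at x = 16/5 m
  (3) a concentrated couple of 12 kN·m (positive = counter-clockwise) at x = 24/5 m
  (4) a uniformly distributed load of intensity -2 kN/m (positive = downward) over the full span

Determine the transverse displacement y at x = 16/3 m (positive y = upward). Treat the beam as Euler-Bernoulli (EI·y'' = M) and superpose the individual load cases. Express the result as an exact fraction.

Load 1 — triangular load w₀=10 kN/m (0→w₀ over full span):
  y_1 = -w₀x(7L⁴-10L²x²+3x⁴)/(360LEI) = -10·(16/3)·(7·8⁴-10·8²·(16/3)²+3·(16/3)⁴)/(360·8·2000) = -2176/18225 m
Load 2 — applied couple M₀=18 kN·m at a=16/5 m (b=L-a=24/5):
  y_2 = (M₀x³/(6L)-M₀(x-a)²/2+C₁x)/EI  [x>a] with C₁=M₀(3b²-L²)/(6L)=48/25 = (18·(16/3)³/(6·8)-18·((16/3)-(16/5))²/2+(48/25)·(16/3))/2000 = 368/28125 m
Load 3 — applied couple M₀=12 kN·m at a=24/5 m (b=L-a=16/5):
  y_3 = (M₀x³/(6L)-M₀(x-a)²/2+C₁x)/EI  [x>a] with C₁=M₀(3b²-L²)/(6L)=-208/25 = (12·(16/3)³/(6·8)-12·((16/3)-(24/5))²/2+(-208/25)·(16/3))/2000 = -344/84375 m
Load 4 — uniform load w=-2 kN/m over full span:
  y_4 = -wx(L³-2Lx²+x³)/(24EI) = -(-2)·(16/3)·(8³-2·8·(16/3)²+(16/3)³)/(24·2000) = 1408/30375 m
Superposition: y = Σ y_i = -29176/455625 m ≈ -0.064035 m

y(16/3) = -29176/455625 m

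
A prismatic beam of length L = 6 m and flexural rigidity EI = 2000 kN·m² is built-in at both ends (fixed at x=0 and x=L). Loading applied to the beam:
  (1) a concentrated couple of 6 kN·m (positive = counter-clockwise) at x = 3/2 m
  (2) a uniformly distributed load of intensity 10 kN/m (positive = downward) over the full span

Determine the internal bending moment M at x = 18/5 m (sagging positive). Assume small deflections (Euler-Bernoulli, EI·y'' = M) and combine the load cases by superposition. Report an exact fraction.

M(18/5) = 99/8 kN·m

Load 1 — applied couple M₀=6 kN·m at a=3/2 m (b=L-a=9/2):
  M_1 = R_Ax - M_A - M₀  [x>a] with R_A=9/8, M_A=-9/8 = (9/8)·(18/5) - (-9/8) - 6 = -33/40 kN·m
Load 2 — uniform load w=10 kN/m over full span:
  M_2 = wLx/2 - wL²/12 - wx²/2 = 10·6·(18/5)/2 - 10·6²/12 - 10·(18/5)²/2 = 66/5 kN·m
Superposition: M = Σ M_i = 99/8 kN·m ≈ 12.375000 kN·m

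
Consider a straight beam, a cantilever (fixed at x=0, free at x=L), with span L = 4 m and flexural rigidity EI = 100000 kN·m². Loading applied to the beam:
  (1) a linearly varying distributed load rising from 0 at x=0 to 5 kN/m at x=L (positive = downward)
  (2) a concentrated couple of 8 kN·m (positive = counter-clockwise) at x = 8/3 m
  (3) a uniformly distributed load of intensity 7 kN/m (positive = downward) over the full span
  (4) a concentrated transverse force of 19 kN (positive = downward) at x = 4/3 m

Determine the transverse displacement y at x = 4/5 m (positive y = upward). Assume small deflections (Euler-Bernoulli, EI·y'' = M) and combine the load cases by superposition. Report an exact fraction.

Load 1 — triangular load w₀=5 kN/m (0→w₀ over full span):
  y_1 = (w₀Lx³/12-w₀L²x²/6-w₀x⁵/(120L))/EI = (5·4·(4/5)³/12-5·4²·(4/5)²/6-5·(4/5)⁵/(120·4))/100000 = -2251/29296875 m
Load 2 — applied couple M₀=8 kN·m at a=8/3 m (b=L-a=4/3):
  y_2 = M₀x²/(2EI)  [x≤a] = 8·(4/5)²/(2·100000) = 2/78125 m
Load 3 — uniform load w=7 kN/m over full span:
  y_3 = -wx²(x²-4Lx+6L²)/(24EI) = -7·(4/5)²·((4/5)²-4·4·(4/5)+6·4²)/(24·100000) = -917/5859375 m
Load 4 — point force P=19 kN at a=4/3 m (b=L-a=8/3):
  y_4 = -Px²(3a-x)/(6EI)  [x≤a] = -19·(4/5)²·(3·(4/3)-(4/5))/(6·100000) = -76/1171875 m
Superposition: y = Σ y_i = -2662/9765625 m ≈ -0.000273 m

y(4/5) = -2662/9765625 m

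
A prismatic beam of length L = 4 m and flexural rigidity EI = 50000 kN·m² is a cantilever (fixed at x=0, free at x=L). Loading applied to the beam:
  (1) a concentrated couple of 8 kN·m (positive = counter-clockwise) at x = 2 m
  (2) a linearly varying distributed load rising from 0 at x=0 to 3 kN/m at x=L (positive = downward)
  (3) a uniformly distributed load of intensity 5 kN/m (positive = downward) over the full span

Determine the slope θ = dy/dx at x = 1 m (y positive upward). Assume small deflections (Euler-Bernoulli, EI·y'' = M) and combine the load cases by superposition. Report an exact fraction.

θ(1) = -3443/4800000 rad

Load 1 — applied couple M₀=8 kN·m at a=2 m (b=L-a=2):
  θ_1 = M₀x/EI  [x≤a] = 8·1/50000 = 1/6250 rad
Load 2 — triangular load w₀=3 kN/m (0→w₀ over full span):
  θ_2 = (w₀Lx²/4-w₀L²x/3-w₀x⁴/(24L))/EI = (3·4·1²/4-3·4²·1/3-3·1⁴/(24·4))/50000 = -417/1600000 rad
Load 3 — uniform load w=5 kN/m over full span:
  θ_3 = -wx(x²-3Lx+3L²)/(6EI) = -5·1·(1²-3·4·1+3·4²)/(6·50000) = -37/60000 rad
Superposition: θ = Σ θ_i = -3443/4800000 rad ≈ -0.000717 rad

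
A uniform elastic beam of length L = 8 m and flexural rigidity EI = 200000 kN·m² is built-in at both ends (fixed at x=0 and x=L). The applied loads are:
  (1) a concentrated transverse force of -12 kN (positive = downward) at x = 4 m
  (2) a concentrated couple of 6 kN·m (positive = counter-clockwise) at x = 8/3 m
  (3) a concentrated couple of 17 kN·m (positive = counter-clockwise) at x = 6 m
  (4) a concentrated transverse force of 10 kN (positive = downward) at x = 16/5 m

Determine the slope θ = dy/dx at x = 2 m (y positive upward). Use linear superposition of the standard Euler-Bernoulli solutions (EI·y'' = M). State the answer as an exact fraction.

Load 1 — point force P=-12 kN at a=4 m (b=L-a=4):
  θ_1 = -Pb²x(2aL-(3a+b)x)/(2L³EI)  [x≤a] = -(-12)·4²·2·(2·4·8-(3·4+4)·2)/(2·8³·200000) = 3/50000 rad
Load 2 — applied couple M₀=6 kN·m at a=8/3 m (b=L-a=16/3):
  θ_2 = (R_Ax²/2 - M_Ax)/EI  [x≤a] with R_A=1, M_A=0 = (1·2²/2 - 0·2)/200000 = 1/100000 rad
Load 3 — applied couple M₀=17 kN·m at a=6 m (b=L-a=2):
  θ_3 = (R_Ax²/2 - M_Ax)/EI  [x≤a] with R_A=153/64, M_A=85/16 = ((153/64)·2²/2 - (85/16)·2)/200000 = -187/6400000 rad
Load 4 — point force P=10 kN at a=16/5 m (b=L-a=24/5):
  θ_4 = -Pb²x(2aL-(3a+b)x)/(2L³EI)  [x≤a] = -10·(24/5)²·2·(2·(16/5)·8-(3·(16/5)+(24/5))·2)/(2·8³·200000) = -63/1250000 rad
Superposition: θ = Σ θ_i = -1539/160000000 rad ≈ -0.000010 rad

θ(2) = -1539/160000000 rad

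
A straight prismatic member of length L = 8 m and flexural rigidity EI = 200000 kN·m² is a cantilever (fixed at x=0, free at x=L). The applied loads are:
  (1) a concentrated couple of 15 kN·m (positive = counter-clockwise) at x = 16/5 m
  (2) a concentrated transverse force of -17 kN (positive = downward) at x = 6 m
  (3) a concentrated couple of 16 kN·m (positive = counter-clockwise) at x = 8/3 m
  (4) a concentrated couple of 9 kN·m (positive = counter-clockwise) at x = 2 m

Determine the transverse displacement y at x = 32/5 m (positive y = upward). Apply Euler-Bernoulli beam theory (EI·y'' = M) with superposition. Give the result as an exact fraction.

y(32/5) = 42529/4500000 m

Load 1 — applied couple M₀=15 kN·m at a=16/5 m (b=L-a=24/5):
  y_1 = M₀a(2x-a)/(2EI)  [x>a] = 15·(16/5)·(2·(32/5)-(16/5))/(2·200000) = 18/15625 m
Load 2 — point force P=-17 kN at a=6 m (b=L-a=2):
  y_2 = -Pa²(3x-a)/(6EI)  [x>a] = -(-17)·6²·(3·(32/5)-6)/(6·200000) = 1683/250000 m
Load 3 — applied couple M₀=16 kN·m at a=8/3 m (b=L-a=16/3):
  y_3 = M₀a(2x-a)/(2EI)  [x>a] = 16·(8/3)·(2·(32/5)-(8/3))/(2·200000) = 152/140625 m
Load 4 — applied couple M₀=9 kN·m at a=2 m (b=L-a=6):
  y_4 = M₀a(2x-a)/(2EI)  [x>a] = 9·2·(2·(32/5)-2)/(2·200000) = 243/500000 m
Superposition: y = Σ y_i = 42529/4500000 m ≈ 0.009451 m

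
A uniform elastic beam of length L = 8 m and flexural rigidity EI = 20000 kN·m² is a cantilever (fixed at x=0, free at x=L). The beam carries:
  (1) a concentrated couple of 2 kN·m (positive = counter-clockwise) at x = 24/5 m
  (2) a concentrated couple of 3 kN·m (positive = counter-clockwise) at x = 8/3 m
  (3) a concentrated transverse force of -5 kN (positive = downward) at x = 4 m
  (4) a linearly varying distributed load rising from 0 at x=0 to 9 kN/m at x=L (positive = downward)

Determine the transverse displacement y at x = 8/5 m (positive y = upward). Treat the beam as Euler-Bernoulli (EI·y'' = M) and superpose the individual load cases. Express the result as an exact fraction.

y(8/5) = -282269/29296875 m

Load 1 — applied couple M₀=2 kN·m at a=24/5 m (b=L-a=16/5):
  y_1 = M₀x²/(2EI)  [x≤a] = 2·(8/5)²/(2·20000) = 2/15625 m
Load 2 — applied couple M₀=3 kN·m at a=8/3 m (b=L-a=16/3):
  y_2 = M₀x²/(2EI)  [x≤a] = 3·(8/5)²/(2·20000) = 3/15625 m
Load 3 — point force P=-5 kN at a=4 m (b=L-a=4):
  y_3 = -Px²(3a-x)/(6EI)  [x≤a] = -(-5)·(8/5)²·(3·4-(8/5))/(6·20000) = 52/46875 m
Load 4 — triangular load w₀=9 kN/m (0→w₀ over full span):
  y_4 = (w₀Lx³/12-w₀L²x²/6-w₀x⁵/(120L))/EI = (9·8·(8/5)³/12-9·8²·(8/5)²/6-9·(8/5)⁵/(120·8))/20000 = -108048/9765625 m
Superposition: y = Σ y_i = -282269/29296875 m ≈ -0.009635 m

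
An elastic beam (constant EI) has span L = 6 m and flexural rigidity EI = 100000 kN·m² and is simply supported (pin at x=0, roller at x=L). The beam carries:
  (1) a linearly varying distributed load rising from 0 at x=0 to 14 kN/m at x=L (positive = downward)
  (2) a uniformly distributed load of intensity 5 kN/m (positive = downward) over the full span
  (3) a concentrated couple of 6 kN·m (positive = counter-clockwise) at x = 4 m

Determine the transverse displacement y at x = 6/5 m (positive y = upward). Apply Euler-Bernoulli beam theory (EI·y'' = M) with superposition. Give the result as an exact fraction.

y(6/5) = -473439/390625000 m

Load 1 — triangular load w₀=14 kN/m (0→w₀ over full span):
  y_1 = -w₀x(7L⁴-10L²x²+3x⁴)/(360LEI) = -14·(6/5)·(7·6⁴-10·6²·(6/5)²+3·(6/5)⁴)/(360·6·100000) = -32508/48828125 m
Load 2 — uniform load w=5 kN/m over full span:
  y_2 = -wx(L³-2Lx²+x³)/(24EI) = -5·(6/5)·(6³-2·6·(6/5)²+(6/5)³)/(24·100000) = -783/1562500 m
Load 3 — applied couple M₀=6 kN·m at a=4 m (b=L-a=2):
  y_3 = (M₀x³/(6L)+C₁x)/EI  [x≤a] with C₁=M₀(3b²-L²)/(6L)=-4 = (6·(6/5)³/(6·6)+(-4)·(6/5))/100000 = -141/3125000 m
Superposition: y = Σ y_i = -473439/390625000 m ≈ -0.001212 m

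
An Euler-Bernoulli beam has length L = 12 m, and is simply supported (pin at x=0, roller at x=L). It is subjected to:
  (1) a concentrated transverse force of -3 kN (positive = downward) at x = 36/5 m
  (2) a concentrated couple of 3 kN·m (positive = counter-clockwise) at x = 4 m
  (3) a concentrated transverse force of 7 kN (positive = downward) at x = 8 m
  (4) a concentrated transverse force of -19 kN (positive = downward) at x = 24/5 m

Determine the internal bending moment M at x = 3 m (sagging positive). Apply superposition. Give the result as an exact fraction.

Load 1 — point force P=-3 kN at a=36/5 m (b=L-a=24/5):
  M_1 = Pbx/L  [x≤a] = (-3)·(24/5)·3/12 = -18/5 kN·m
Load 2 — applied couple M₀=3 kN·m at a=4 m (b=L-a=8):
  M_2 = M₀x/L  [x≤a] = 3·3/12 = 3/4 kN·m
Load 3 — point force P=7 kN at a=8 m (b=L-a=4):
  M_3 = Pbx/L  [x≤a] = 7·4·3/12 = 7 kN·m
Load 4 — point force P=-19 kN at a=24/5 m (b=L-a=36/5):
  M_4 = Pbx/L  [x≤a] = (-19)·(36/5)·3/12 = -171/5 kN·m
Superposition: M = Σ M_i = -601/20 kN·m ≈ -30.050000 kN·m

M(3) = -601/20 kN·m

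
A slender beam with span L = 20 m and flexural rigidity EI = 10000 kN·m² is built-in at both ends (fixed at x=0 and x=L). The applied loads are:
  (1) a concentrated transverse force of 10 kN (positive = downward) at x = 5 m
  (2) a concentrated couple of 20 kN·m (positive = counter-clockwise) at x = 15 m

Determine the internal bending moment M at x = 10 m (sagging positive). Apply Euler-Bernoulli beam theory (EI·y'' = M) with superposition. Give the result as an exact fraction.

Load 1 — point force P=10 kN at a=5 m (b=L-a=15):
  M_1 = Pa²(a+3b)(L-x)/L³ - Pa²b/L²  [x>a] = 10·5²·(5+3·15)·(20-10)/20³ - 10·5²·15/20² = 25/4 kN·m
Load 2 — applied couple M₀=20 kN·m at a=15 m (b=L-a=5):
  M_2 = R_Ax - M_A  [x≤a] with R_A=9/8, M_A=25/4 = (9/8)·10 - (25/4) = 5 kN·m
Superposition: M = Σ M_i = 45/4 kN·m ≈ 11.250000 kN·m

M(10) = 45/4 kN·m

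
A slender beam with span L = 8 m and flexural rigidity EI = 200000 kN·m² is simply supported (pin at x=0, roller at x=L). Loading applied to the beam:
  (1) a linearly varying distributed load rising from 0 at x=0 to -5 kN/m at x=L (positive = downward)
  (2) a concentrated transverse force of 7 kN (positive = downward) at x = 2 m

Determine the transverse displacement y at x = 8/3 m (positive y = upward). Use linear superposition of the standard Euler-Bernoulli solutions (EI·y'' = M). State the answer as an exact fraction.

y(8/3) = 5767/18225000 m

Load 1 — triangular load w₀=-5 kN/m (0→w₀ over full span):
  y_1 = -w₀x(7L⁴-10L²x²+3x⁴)/(360LEI) = -(-5)·(8/3)·(7·8⁴-10·8²·(8/3)²+3·(8/3)⁴)/(360·8·200000) = 256/455625 m
Load 2 — point force P=7 kN at a=2 m (b=L-a=6):
  y_2 = -Pa(L-x)(2Lx-a²-x²)/(6LEI)  [x>a] = -7·2·(8-(8/3))·(2·8·(8/3)-2²-(8/3)²)/(6·8·200000) = -497/2025000 m
Superposition: y = Σ y_i = 5767/18225000 m ≈ 0.000316 m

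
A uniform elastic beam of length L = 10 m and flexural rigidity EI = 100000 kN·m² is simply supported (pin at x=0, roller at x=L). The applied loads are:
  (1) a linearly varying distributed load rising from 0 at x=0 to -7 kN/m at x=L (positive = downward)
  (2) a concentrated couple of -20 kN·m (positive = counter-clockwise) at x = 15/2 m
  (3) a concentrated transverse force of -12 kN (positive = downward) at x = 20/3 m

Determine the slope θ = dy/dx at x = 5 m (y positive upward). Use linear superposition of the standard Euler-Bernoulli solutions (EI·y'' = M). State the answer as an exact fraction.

Load 1 — triangular load w₀=-7 kN/m (0→w₀ over full span):
  θ_1 = -w₀(7L⁴-30L²x²+15x⁴)/(360LEI) = -(-7)·(7·10⁴-30·10²·5²+15·5⁴)/(360·10·100000) = 49/576000 rad
Load 2 — applied couple M₀=-20 kN·m at a=15/2 m (b=L-a=5/2):
  θ_2 = (M₀x²/(2L)+C₁)/EI  [x≤a] with C₁=M₀(3b²-L²)/(6L)=325/12 = ((-20)·5²/(2·10)+(325/12))/100000 = 1/48000 rad
Load 3 — point force P=-12 kN at a=20/3 m (b=L-a=10/3):
  θ_3 = -Pb(L²-b²-3x²)/(6LEI)  [x≤a] = -(-12)·(10/3)·(10²-(10/3)²-3·5²)/(6·10·100000) = 1/10800 rad
Superposition: θ = Σ θ_i = 343/1728000 rad ≈ 0.000198 rad

θ(5) = 343/1728000 rad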